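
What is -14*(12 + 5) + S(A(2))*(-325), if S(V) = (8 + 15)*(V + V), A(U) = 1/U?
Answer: -7713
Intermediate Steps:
S(V) = 46*V (S(V) = 23*(2*V) = 46*V)
-14*(12 + 5) + S(A(2))*(-325) = -14*(12 + 5) + (46/2)*(-325) = -14*17 + (46*(½))*(-325) = -1*238 + 23*(-325) = -238 - 7475 = -7713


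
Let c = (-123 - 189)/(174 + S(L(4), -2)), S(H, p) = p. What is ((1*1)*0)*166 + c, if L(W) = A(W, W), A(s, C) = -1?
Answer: -78/43 ≈ -1.8140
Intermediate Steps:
L(W) = -1
c = -78/43 (c = (-123 - 189)/(174 - 2) = -312/172 = -312*1/172 = -78/43 ≈ -1.8140)
((1*1)*0)*166 + c = ((1*1)*0)*166 - 78/43 = (1*0)*166 - 78/43 = 0*166 - 78/43 = 0 - 78/43 = -78/43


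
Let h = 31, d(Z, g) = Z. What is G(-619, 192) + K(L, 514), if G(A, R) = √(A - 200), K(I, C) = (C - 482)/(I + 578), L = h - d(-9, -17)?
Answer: 16/309 + 3*I*√91 ≈ 0.05178 + 28.618*I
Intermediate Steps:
L = 40 (L = 31 - 1*(-9) = 31 + 9 = 40)
K(I, C) = (-482 + C)/(578 + I)
G(A, R) = √(-200 + A)
G(-619, 192) + K(L, 514) = √(-200 - 619) + (-482 + 514)/(578 + 40) = √(-819) + 32/618 = 3*I*√91 + (1/618)*32 = 3*I*√91 + 16/309 = 16/309 + 3*I*√91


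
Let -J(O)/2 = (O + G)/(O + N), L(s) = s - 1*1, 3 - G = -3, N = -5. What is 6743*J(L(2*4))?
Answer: -87659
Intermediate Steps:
G = 6 (G = 3 - 1*(-3) = 3 + 3 = 6)
L(s) = -1 + s (L(s) = s - 1 = -1 + s)
J(O) = -2*(6 + O)/(-5 + O) (J(O) = -2*(O + 6)/(O - 5) = -2*(6 + O)/(-5 + O))
6743*J(L(2*4)) = 6743*(2*(-6 - (-1 + 2*4))/(-5 + (-1 + 2*4))) = 6743*(2*(-6 - (-1 + 8))/(-5 + (-1 + 8))) = 6743*(2*(-6 - 1*7)/(-5 + 7)) = 6743*(2*(-6 - 7)/2) = 6743*(2*(1/2)*(-13)) = 6743*(-13) = -87659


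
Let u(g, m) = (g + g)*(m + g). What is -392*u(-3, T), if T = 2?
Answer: -2352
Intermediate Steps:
u(g, m) = 2*g*(g + m) (u(g, m) = (2*g)*(g + m) = 2*g*(g + m))
-392*u(-3, T) = -784*(-3)*(-3 + 2) = -784*(-3)*(-1) = -392*6 = -2352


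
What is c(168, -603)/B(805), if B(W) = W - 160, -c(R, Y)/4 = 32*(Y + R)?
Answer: 3712/43 ≈ 86.326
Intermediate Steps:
c(R, Y) = -128*R - 128*Y (c(R, Y) = -128*(Y + R) = -128*(R + Y) = -4*(32*R + 32*Y) = -128*R - 128*Y)
B(W) = -160 + W
c(168, -603)/B(805) = (-128*168 - 128*(-603))/(-160 + 805) = (-21504 + 77184)/645 = 55680*(1/645) = 3712/43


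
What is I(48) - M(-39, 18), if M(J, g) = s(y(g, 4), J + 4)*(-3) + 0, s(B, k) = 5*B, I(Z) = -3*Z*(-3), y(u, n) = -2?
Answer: 402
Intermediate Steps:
I(Z) = 9*Z
M(J, g) = 30 (M(J, g) = (5*(-2))*(-3) + 0 = -10*(-3) + 0 = 30 + 0 = 30)
I(48) - M(-39, 18) = 9*48 - 1*30 = 432 - 30 = 402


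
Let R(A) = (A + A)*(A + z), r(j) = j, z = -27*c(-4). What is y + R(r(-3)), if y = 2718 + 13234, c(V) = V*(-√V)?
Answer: 15970 + 1296*I ≈ 15970.0 + 1296.0*I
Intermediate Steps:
c(V) = -V^(3/2)
z = -216*I (z = -(-27)*(-4)^(3/2) = -(-27)*(-8*I) = -216*I ≈ -216.0*I)
R(A) = 2*A*(A - 216*I) (R(A) = (A + A)*(A - 216*I) = (2*A)*(A - 216*I) = 2*A*(A - 216*I))
y = 15952
y + R(r(-3)) = 15952 + 2*(-3)*(-3 - 216*I) = 15952 + (18 + 1296*I) = 15970 + 1296*I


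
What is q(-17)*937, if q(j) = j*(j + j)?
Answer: 541586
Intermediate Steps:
q(j) = 2*j² (q(j) = j*(2*j) = 2*j²)
q(-17)*937 = (2*(-17)²)*937 = (2*289)*937 = 578*937 = 541586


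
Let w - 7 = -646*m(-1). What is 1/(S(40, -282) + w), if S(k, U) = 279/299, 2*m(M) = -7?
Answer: 299/678411 ≈ 0.00044074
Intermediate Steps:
m(M) = -7/2 (m(M) = (1/2)*(-7) = -7/2)
S(k, U) = 279/299 (S(k, U) = 279*(1/299) = 279/299)
w = 2268 (w = 7 - 646*(-7/2) = 7 + 2261 = 2268)
1/(S(40, -282) + w) = 1/(279/299 + 2268) = 1/(678411/299) = 299/678411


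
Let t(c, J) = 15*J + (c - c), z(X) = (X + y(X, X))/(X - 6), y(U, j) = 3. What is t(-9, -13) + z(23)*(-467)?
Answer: -15457/17 ≈ -909.24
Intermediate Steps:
z(X) = (3 + X)/(-6 + X) (z(X) = (X + 3)/(X - 6) = (3 + X)/(-6 + X))
t(c, J) = 15*J (t(c, J) = 15*J + 0 = 15*J)
t(-9, -13) + z(23)*(-467) = 15*(-13) + ((3 + 23)/(-6 + 23))*(-467) = -195 + (26/17)*(-467) = -195 - 12142/17 = -15457/17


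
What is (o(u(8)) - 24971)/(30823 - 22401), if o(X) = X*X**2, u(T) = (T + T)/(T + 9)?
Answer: -122678427/41377286 ≈ -2.9649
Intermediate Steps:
u(T) = 2*T/(9 + T) (u(T) = (2*T)/(9 + T) = 2*T/(9 + T))
o(X) = X**3
(o(u(8)) - 24971)/(30823 - 22401) = ((2*8/(9 + 8))**3 - 24971)/(30823 - 22401) = ((2*8/17)**3 - 24971)/8422 = ((2*8*(1/17))**3 - 24971)*(1/8422) = ((16/17)**3 - 24971)*(1/8422) = (4096/4913 - 24971)*(1/8422) = -122678427/4913*1/8422 = -122678427/41377286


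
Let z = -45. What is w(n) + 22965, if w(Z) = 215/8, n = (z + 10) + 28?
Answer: 183935/8 ≈ 22992.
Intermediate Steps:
n = -7 (n = (-45 + 10) + 28 = -35 + 28 = -7)
w(Z) = 215/8 (w(Z) = 215*(⅛) = 215/8)
w(n) + 22965 = 215/8 + 22965 = 183935/8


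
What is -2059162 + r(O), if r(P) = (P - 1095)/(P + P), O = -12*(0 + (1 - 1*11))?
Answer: -32946657/16 ≈ -2.0592e+6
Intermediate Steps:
O = 120 (O = -12*(0 + (1 - 11)) = -12*(0 - 10) = -12*(-10) = 120)
r(P) = (-1095 + P)/(2*P) (r(P) = (-1095 + P)/((2*P)) = (-1095 + P)*(1/(2*P)) = (-1095 + P)/(2*P))
-2059162 + r(O) = -2059162 + (1/2)*(-1095 + 120)/120 = -2059162 + (1/2)*(1/120)*(-975) = -2059162 - 65/16 = -32946657/16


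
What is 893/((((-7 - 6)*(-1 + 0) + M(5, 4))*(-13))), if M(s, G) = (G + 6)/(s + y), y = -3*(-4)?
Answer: -15181/3003 ≈ -5.0553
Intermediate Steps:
y = 12
M(s, G) = (6 + G)/(12 + s) (M(s, G) = (G + 6)/(s + 12) = (6 + G)/(12 + s))
893/((((-7 - 6)*(-1 + 0) + M(5, 4))*(-13))) = 893/((((-7 - 6)*(-1 + 0) + (6 + 4)/(12 + 5))*(-13))) = 893/(((-13*(-1) + 10/17)*(-13))) = 893/(((13 + (1/17)*10)*(-13))) = 893/(((13 + 10/17)*(-13))) = 893/(((231/17)*(-13))) = 893/(-3003/17) = 893*(-17/3003) = -15181/3003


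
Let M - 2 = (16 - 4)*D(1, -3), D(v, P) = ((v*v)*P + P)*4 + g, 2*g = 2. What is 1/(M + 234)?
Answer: -1/40 ≈ -0.025000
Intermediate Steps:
g = 1 (g = (1/2)*2 = 1)
D(v, P) = 1 + 4*P + 4*P*v**2 (D(v, P) = ((v*v)*P + P)*4 + 1 = (v**2*P + P)*4 + 1 = (P*v**2 + P)*4 + 1 = (P + P*v**2)*4 + 1 = (4*P + 4*P*v**2) + 1 = 1 + 4*P + 4*P*v**2)
M = -274 (M = 2 + (16 - 4)*(1 + 4*(-3) + 4*(-3)*1**2) = 2 + 12*(1 - 12 + 4*(-3)*1) = 2 + 12*(1 - 12 - 12) = 2 + 12*(-23) = 2 - 276 = -274)
1/(M + 234) = 1/(-274 + 234) = 1/(-40) = -1/40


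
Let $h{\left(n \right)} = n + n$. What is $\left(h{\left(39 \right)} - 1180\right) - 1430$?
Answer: $-2532$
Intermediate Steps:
$h{\left(n \right)} = 2 n$
$\left(h{\left(39 \right)} - 1180\right) - 1430 = \left(2 \cdot 39 - 1180\right) - 1430 = \left(78 - 1180\right) - 1430 = -1102 - 1430 = -2532$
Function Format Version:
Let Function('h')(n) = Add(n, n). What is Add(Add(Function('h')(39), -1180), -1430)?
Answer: -2532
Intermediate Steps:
Function('h')(n) = Mul(2, n)
Add(Add(Function('h')(39), -1180), -1430) = Add(Add(Mul(2, 39), -1180), -1430) = Add(Add(78, -1180), -1430) = Add(-1102, -1430) = -2532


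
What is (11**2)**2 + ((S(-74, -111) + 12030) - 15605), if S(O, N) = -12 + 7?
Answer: 11061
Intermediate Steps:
S(O, N) = -5
(11**2)**2 + ((S(-74, -111) + 12030) - 15605) = (11**2)**2 + ((-5 + 12030) - 15605) = 121**2 + (12025 - 15605) = 14641 - 3580 = 11061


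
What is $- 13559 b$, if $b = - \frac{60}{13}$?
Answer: $62580$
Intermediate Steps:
$b = - \frac{60}{13}$ ($b = \left(-60\right) \frac{1}{13} = - \frac{60}{13} \approx -4.6154$)
$- 13559 b = \left(-13559\right) \left(- \frac{60}{13}\right) = 62580$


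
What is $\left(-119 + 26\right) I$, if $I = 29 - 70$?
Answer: $3813$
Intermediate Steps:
$I = -41$
$\left(-119 + 26\right) I = \left(-119 + 26\right) \left(-41\right) = \left(-93\right) \left(-41\right) = 3813$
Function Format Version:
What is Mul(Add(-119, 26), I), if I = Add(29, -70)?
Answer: 3813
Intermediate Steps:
I = -41
Mul(Add(-119, 26), I) = Mul(Add(-119, 26), -41) = Mul(-93, -41) = 3813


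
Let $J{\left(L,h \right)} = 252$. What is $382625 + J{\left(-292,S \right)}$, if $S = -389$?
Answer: $382877$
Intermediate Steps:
$382625 + J{\left(-292,S \right)} = 382625 + 252 = 382877$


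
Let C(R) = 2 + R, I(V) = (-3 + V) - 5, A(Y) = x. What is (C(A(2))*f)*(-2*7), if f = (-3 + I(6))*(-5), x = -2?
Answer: 0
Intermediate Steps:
A(Y) = -2
I(V) = -8 + V
f = 25 (f = (-3 + (-8 + 6))*(-5) = (-3 - 2)*(-5) = -5*(-5) = 25)
(C(A(2))*f)*(-2*7) = ((2 - 2)*25)*(-2*7) = (0*25)*(-14) = 0*(-14) = 0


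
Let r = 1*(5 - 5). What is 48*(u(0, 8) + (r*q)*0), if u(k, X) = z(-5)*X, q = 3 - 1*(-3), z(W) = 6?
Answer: 2304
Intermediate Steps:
r = 0 (r = 1*0 = 0)
q = 6 (q = 3 + 3 = 6)
u(k, X) = 6*X
48*(u(0, 8) + (r*q)*0) = 48*(6*8 + (0*6)*0) = 48*(48 + 0*0) = 48*(48 + 0) = 48*48 = 2304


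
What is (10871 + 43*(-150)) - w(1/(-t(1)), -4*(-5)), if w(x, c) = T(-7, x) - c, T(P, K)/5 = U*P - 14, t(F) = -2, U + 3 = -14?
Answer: 3916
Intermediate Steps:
U = -17 (U = -3 - 14 = -17)
T(P, K) = -70 - 85*P (T(P, K) = 5*(-17*P - 14) = 5*(-14 - 17*P) = -70 - 85*P)
w(x, c) = 525 - c (w(x, c) = (-70 - 85*(-7)) - c = (-70 + 595) - c = 525 - c)
(10871 + 43*(-150)) - w(1/(-t(1)), -4*(-5)) = (10871 + 43*(-150)) - (525 - (-4)*(-5)) = (10871 - 6450) - (525 - 1*20) = 4421 - (525 - 20) = 4421 - 1*505 = 4421 - 505 = 3916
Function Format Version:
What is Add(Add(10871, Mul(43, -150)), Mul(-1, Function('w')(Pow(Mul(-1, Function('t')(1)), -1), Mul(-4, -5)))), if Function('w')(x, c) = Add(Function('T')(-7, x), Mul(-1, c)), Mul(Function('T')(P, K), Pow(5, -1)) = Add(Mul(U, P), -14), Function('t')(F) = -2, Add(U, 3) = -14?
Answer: 3916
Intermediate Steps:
U = -17 (U = Add(-3, -14) = -17)
Function('T')(P, K) = Add(-70, Mul(-85, P)) (Function('T')(P, K) = Mul(5, Add(Mul(-17, P), -14)) = Mul(5, Add(-14, Mul(-17, P))) = Add(-70, Mul(-85, P)))
Function('w')(x, c) = Add(525, Mul(-1, c)) (Function('w')(x, c) = Add(Add(-70, Mul(-85, -7)), Mul(-1, c)) = Add(Add(-70, 595), Mul(-1, c)) = Add(525, Mul(-1, c)))
Add(Add(10871, Mul(43, -150)), Mul(-1, Function('w')(Pow(Mul(-1, Function('t')(1)), -1), Mul(-4, -5)))) = Add(Add(10871, Mul(43, -150)), Mul(-1, Add(525, Mul(-1, Mul(-4, -5))))) = Add(Add(10871, -6450), Mul(-1, Add(525, Mul(-1, 20)))) = Add(4421, Mul(-1, Add(525, -20))) = Add(4421, Mul(-1, 505)) = Add(4421, -505) = 3916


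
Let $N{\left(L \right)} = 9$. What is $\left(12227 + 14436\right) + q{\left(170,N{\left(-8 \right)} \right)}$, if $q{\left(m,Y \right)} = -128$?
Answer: $26535$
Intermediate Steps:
$\left(12227 + 14436\right) + q{\left(170,N{\left(-8 \right)} \right)} = \left(12227 + 14436\right) - 128 = 26663 - 128 = 26535$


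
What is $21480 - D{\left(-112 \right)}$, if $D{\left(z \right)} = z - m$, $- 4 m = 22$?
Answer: $\frac{43173}{2} \approx 21587.0$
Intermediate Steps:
$m = - \frac{11}{2}$ ($m = \left(- \frac{1}{4}\right) 22 = - \frac{11}{2} \approx -5.5$)
$D{\left(z \right)} = \frac{11}{2} + z$ ($D{\left(z \right)} = z - - \frac{11}{2} = z + \frac{11}{2} = \frac{11}{2} + z$)
$21480 - D{\left(-112 \right)} = 21480 - \left(\frac{11}{2} - 112\right) = 21480 - - \frac{213}{2} = 21480 + \frac{213}{2} = \frac{43173}{2}$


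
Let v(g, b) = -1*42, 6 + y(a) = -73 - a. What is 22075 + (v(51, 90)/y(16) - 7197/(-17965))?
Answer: 7535257774/341335 ≈ 22076.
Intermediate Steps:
y(a) = -79 - a (y(a) = -6 + (-73 - a) = -79 - a)
v(g, b) = -42
22075 + (v(51, 90)/y(16) - 7197/(-17965)) = 22075 + (-42/(-79 - 1*16) - 7197/(-17965)) = 22075 + (-42/(-79 - 16) - 7197*(-1/17965)) = 22075 + (-42/(-95) + 7197/17965) = 22075 + (-42*(-1/95) + 7197/17965) = 22075 + (42/95 + 7197/17965) = 22075 + 287649/341335 = 7535257774/341335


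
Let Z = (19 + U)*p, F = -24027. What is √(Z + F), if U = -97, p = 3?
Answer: I*√24261 ≈ 155.76*I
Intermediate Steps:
Z = -234 (Z = (19 - 97)*3 = -78*3 = -234)
√(Z + F) = √(-234 - 24027) = √(-24261) = I*√24261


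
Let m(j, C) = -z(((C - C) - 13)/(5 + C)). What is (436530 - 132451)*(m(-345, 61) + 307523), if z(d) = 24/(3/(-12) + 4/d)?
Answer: 99963944563465/1069 ≈ 9.3512e+10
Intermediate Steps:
z(d) = 24/(-1/4 + 4/d) (z(d) = 24/(3*(-1/12) + 4/d) = 24/(-1/4 + 4/d))
m(j, C) = -1248/((-16 - 13/(5 + C))*(5 + C)) (m(j, C) = -(-96)*((C - C) - 13)/(5 + C)/(-16 + ((C - C) - 13)/(5 + C)) = -(-96)*(0 - 13)/(5 + C)/(-16 + (0 - 13)/(5 + C)) = -(-96)*(-13/(5 + C))/(-16 - 13/(5 + C)) = -1248/((-16 - 13/(5 + C))*(5 + C)))
(436530 - 132451)*(m(-345, 61) + 307523) = (436530 - 132451)*(1248/(93 + 16*61) + 307523) = 304079*(1248/(93 + 976) + 307523) = 304079*(1248/1069 + 307523) = 304079*(328743335/1069) = 99963944563465/1069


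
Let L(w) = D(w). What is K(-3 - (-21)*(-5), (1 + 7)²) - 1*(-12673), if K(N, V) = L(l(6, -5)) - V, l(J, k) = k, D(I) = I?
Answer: 12604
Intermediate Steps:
L(w) = w
K(N, V) = -5 - V
K(-3 - (-21)*(-5), (1 + 7)²) - 1*(-12673) = (-5 - (1 + 7)²) - 1*(-12673) = (-5 - 1*8²) + 12673 = (-5 - 1*64) + 12673 = (-5 - 64) + 12673 = -69 + 12673 = 12604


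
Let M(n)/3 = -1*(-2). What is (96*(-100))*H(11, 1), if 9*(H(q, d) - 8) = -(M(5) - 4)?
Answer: -224000/3 ≈ -74667.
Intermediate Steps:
M(n) = 6 (M(n) = 3*(-1*(-2)) = 3*2 = 6)
H(q, d) = 70/9 (H(q, d) = 8 + (-(6 - 4))/9 = 8 + (-1*2)/9 = 8 + (⅑)*(-2) = 8 - 2/9 = 70/9)
(96*(-100))*H(11, 1) = (96*(-100))*(70/9) = -9600*70/9 = -224000/3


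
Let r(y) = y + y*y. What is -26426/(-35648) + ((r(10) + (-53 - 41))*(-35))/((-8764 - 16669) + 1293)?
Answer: 16447163/21513568 ≈ 0.76450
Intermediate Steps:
r(y) = y + y²
-26426/(-35648) + ((r(10) + (-53 - 41))*(-35))/((-8764 - 16669) + 1293) = -26426/(-35648) + ((10*(1 + 10) + (-53 - 41))*(-35))/((-8764 - 16669) + 1293) = -26426*(-1/35648) + ((10*11 - 94)*(-35))/(-25433 + 1293) = 13213/17824 + ((110 - 94)*(-35))/(-24140) = 13213/17824 + (16*(-35))*(-1/24140) = 13213/17824 - 560*(-1/24140) = 13213/17824 + 28/1207 = 16447163/21513568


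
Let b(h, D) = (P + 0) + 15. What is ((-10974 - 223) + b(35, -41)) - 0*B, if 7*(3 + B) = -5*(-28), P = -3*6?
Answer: -11200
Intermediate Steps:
P = -18
B = 17 (B = -3 + (-5*(-28))/7 = -3 + (1/7)*140 = -3 + 20 = 17)
b(h, D) = -3 (b(h, D) = (-18 + 0) + 15 = -18 + 15 = -3)
((-10974 - 223) + b(35, -41)) - 0*B = ((-10974 - 223) - 3) - 0*17 = (-11197 - 3) - 1*0 = -11200 + 0 = -11200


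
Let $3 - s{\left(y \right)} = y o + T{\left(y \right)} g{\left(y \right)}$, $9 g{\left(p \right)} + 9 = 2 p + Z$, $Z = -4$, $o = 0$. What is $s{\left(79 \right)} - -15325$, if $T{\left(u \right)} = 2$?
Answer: $\frac{137662}{9} \approx 15296.0$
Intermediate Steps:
$g{\left(p \right)} = - \frac{13}{9} + \frac{2 p}{9}$ ($g{\left(p \right)} = -1 + \frac{2 p - 4}{9} = -1 + \frac{-4 + 2 p}{9} = -1 + \left(- \frac{4}{9} + \frac{2 p}{9}\right) = - \frac{13}{9} + \frac{2 p}{9}$)
$s{\left(y \right)} = \frac{53}{9} - \frac{4 y}{9}$ ($s{\left(y \right)} = 3 - \left(y 0 + 2 \left(- \frac{13}{9} + \frac{2 y}{9}\right)\right) = 3 - \left(0 + \left(- \frac{26}{9} + \frac{4 y}{9}\right)\right) = 3 - \left(- \frac{26}{9} + \frac{4 y}{9}\right) = \frac{53}{9} - \frac{4 y}{9}$)
$s{\left(79 \right)} - -15325 = \left(\frac{53}{9} - \frac{316}{9}\right) - -15325 = \left(\frac{53}{9} - \frac{316}{9}\right) + 15325 = - \frac{263}{9} + 15325 = \frac{137662}{9}$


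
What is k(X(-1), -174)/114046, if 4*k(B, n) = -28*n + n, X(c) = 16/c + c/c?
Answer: 2349/228092 ≈ 0.010298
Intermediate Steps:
X(c) = 1 + 16/c (X(c) = 16/c + 1 = 1 + 16/c)
k(B, n) = -27*n/4 (k(B, n) = (-28*n + n)/4 = (-27*n)/4 = -27*n/4)
k(X(-1), -174)/114046 = -27/4*(-174)/114046 = (2349/2)*(1/114046) = 2349/228092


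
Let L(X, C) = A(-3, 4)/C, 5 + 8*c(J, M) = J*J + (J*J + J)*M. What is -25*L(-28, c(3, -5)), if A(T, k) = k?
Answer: 100/7 ≈ 14.286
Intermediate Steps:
c(J, M) = -5/8 + J²/8 + M*(J + J²)/8 (c(J, M) = -5/8 + (J*J + (J*J + J)*M)/8 = -5/8 + (J² + (J² + J)*M)/8 = -5/8 + (J² + (J + J²)*M)/8 = -5/8 + (J² + M*(J + J²))/8 = -5/8 + (J²/8 + M*(J + J²)/8) = -5/8 + J²/8 + M*(J + J²)/8)
L(X, C) = 4/C
-25*L(-28, c(3, -5)) = -100/(-5/8 + (⅛)*3² + (⅛)*3*(-5) + (⅛)*(-5)*3²) = -100/(-5/8 + (⅛)*9 - 15/8 + (⅛)*(-5)*9) = -100/(-5/8 + 9/8 - 15/8 - 45/8) = -100/(-7) = -100*(-1)/7 = -25*(-4/7) = 100/7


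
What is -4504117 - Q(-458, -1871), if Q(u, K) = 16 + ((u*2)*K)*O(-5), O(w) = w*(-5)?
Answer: -47350033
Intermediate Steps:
O(w) = -5*w
Q(u, K) = 16 + 50*K*u (Q(u, K) = 16 + ((u*2)*K)*(-5*(-5)) = 16 + ((2*u)*K)*25 = 16 + (2*K*u)*25 = 16 + 50*K*u)
-4504117 - Q(-458, -1871) = -4504117 - (16 + 50*(-1871)*(-458)) = -4504117 - (16 + 42845900) = -4504117 - 1*42845916 = -4504117 - 42845916 = -47350033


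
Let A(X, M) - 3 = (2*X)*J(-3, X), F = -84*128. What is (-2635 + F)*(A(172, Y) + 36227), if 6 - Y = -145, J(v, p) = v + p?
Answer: -1263277642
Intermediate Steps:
J(v, p) = p + v
F = -10752
Y = 151 (Y = 6 - 1*(-145) = 6 + 145 = 151)
A(X, M) = 3 + 2*X*(-3 + X) (A(X, M) = 3 + (2*X)*(X - 3) = 3 + (2*X)*(-3 + X) = 3 + 2*X*(-3 + X))
(-2635 + F)*(A(172, Y) + 36227) = (-2635 - 10752)*((3 + 2*172*(-3 + 172)) + 36227) = -13387*((3 + 2*172*169) + 36227) = -13387*((3 + 58136) + 36227) = -13387*(58139 + 36227) = -13387*94366 = -1263277642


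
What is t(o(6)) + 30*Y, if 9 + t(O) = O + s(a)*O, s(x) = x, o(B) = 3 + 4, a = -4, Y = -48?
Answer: -1470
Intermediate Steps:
o(B) = 7
t(O) = -9 - 3*O (t(O) = -9 + (O - 4*O) = -9 - 3*O)
t(o(6)) + 30*Y = (-9 - 3*7) + 30*(-48) = (-9 - 21) - 1440 = -30 - 1440 = -1470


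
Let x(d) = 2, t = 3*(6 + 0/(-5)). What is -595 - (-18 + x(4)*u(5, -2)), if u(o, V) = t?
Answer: -613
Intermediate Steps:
t = 18 (t = 3*(6 + 0*(-⅕)) = 3*(6 + 0) = 3*6 = 18)
u(o, V) = 18
-595 - (-18 + x(4)*u(5, -2)) = -595 - (-18 + 2*18) = -595 - (-18 + 36) = -595 - 1*18 = -595 - 18 = -613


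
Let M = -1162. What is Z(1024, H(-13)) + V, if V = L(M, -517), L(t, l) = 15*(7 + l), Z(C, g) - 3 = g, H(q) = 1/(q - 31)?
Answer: -336469/44 ≈ -7647.0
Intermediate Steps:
H(q) = 1/(-31 + q)
Z(C, g) = 3 + g
L(t, l) = 105 + 15*l
V = -7650 (V = 105 + 15*(-517) = 105 - 7755 = -7650)
Z(1024, H(-13)) + V = (3 + 1/(-31 - 13)) - 7650 = (3 + 1/(-44)) - 7650 = (3 - 1/44) - 7650 = 131/44 - 7650 = -336469/44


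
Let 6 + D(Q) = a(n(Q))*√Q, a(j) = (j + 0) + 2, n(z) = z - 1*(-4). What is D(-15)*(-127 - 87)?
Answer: 1284 + 1926*I*√15 ≈ 1284.0 + 7459.4*I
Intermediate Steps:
n(z) = 4 + z (n(z) = z + 4 = 4 + z)
a(j) = 2 + j (a(j) = j + 2 = 2 + j)
D(Q) = -6 + √Q*(6 + Q) (D(Q) = -6 + (2 + (4 + Q))*√Q = -6 + (6 + Q)*√Q = -6 + √Q*(6 + Q))
D(-15)*(-127 - 87) = (-6 + √(-15)*(6 - 15))*(-127 - 87) = (-6 + (I*√15)*(-9))*(-214) = (-6 - 9*I*√15)*(-214) = 1284 + 1926*I*√15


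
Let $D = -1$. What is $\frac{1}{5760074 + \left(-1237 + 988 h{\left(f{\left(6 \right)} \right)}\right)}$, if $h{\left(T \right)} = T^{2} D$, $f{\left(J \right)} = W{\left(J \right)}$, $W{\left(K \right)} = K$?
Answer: $\frac{1}{5723269} \approx 1.7473 \cdot 10^{-7}$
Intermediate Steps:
$f{\left(J \right)} = J$
$h{\left(T \right)} = - T^{2}$ ($h{\left(T \right)} = T^{2} \left(-1\right) = - T^{2}$)
$\frac{1}{5760074 + \left(-1237 + 988 h{\left(f{\left(6 \right)} \right)}\right)} = \frac{1}{5760074 + \left(-1237 + 988 \left(- 6^{2}\right)\right)} = \frac{1}{5760074 + \left(-1237 + 988 \left(\left(-1\right) 36\right)\right)} = \frac{1}{5760074 + \left(-1237 + 988 \left(-36\right)\right)} = \frac{1}{5760074 - 36805} = \frac{1}{5723269}$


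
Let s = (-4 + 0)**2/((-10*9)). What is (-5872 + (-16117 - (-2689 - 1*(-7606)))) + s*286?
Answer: -1213058/45 ≈ -26957.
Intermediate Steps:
s = -8/45 (s = (-4)**2/(-90) = 16*(-1/90) = -8/45 ≈ -0.17778)
(-5872 + (-16117 - (-2689 - 1*(-7606)))) + s*286 = (-5872 + (-16117 - (-2689 - 1*(-7606)))) - 8/45*286 = (-5872 + (-16117 - (-2689 + 7606))) - 2288/45 = (-5872 + (-16117 - 1*4917)) - 2288/45 = (-5872 + (-16117 - 4917)) - 2288/45 = (-5872 - 21034) - 2288/45 = -26906 - 2288/45 = -1213058/45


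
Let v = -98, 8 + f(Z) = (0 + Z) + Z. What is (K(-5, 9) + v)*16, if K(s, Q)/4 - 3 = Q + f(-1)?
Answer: -1440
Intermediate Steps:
f(Z) = -8 + 2*Z (f(Z) = -8 + ((0 + Z) + Z) = -8 + (Z + Z) = -8 + 2*Z)
K(s, Q) = -28 + 4*Q (K(s, Q) = 12 + 4*(Q + (-8 + 2*(-1))) = 12 + 4*(Q + (-8 - 2)) = 12 + 4*(Q - 10) = 12 + 4*(-10 + Q) = 12 + (-40 + 4*Q) = -28 + 4*Q)
(K(-5, 9) + v)*16 = ((-28 + 4*9) - 98)*16 = ((-28 + 36) - 98)*16 = (8 - 98)*16 = -90*16 = -1440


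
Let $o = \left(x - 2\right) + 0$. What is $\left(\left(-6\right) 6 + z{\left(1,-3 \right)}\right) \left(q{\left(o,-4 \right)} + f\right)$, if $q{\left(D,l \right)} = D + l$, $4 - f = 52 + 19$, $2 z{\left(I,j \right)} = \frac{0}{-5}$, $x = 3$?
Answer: $2520$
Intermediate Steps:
$z{\left(I,j \right)} = 0$ ($z{\left(I,j \right)} = \frac{0 \frac{1}{-5}}{2} = \frac{0 \left(- \frac{1}{5}\right)}{2} = \frac{1}{2} \cdot 0 = 0$)
$f = -67$ ($f = 4 - \left(52 + 19\right) = 4 - 71 = -67$)
$o = 1$ ($o = \left(3 - 2\right) + 0 = 1 + 0 = 1$)
$\left(\left(-6\right) 6 + z{\left(1,-3 \right)}\right) \left(q{\left(o,-4 \right)} + f\right) = \left(\left(-6\right) 6 + 0\right) \left(\left(1 - 4\right) - 67\right) = \left(-36 + 0\right) \left(-3 - 67\right) = \left(-36\right) \left(-70\right) = 2520$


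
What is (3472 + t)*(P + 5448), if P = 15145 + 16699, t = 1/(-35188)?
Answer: 1139016408405/8797 ≈ 1.2948e+8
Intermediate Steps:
t = -1/35188 ≈ -2.8419e-5
P = 31844
(3472 + t)*(P + 5448) = (3472 - 1/35188)*(31844 + 5448) = (122172735/35188)*37292 = 1139016408405/8797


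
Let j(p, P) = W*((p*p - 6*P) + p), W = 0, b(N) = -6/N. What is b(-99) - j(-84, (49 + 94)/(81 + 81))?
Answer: 2/33 ≈ 0.060606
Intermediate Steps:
j(p, P) = 0 (j(p, P) = 0*((p*p - 6*P) + p) = 0*((p**2 - 6*P) + p) = 0*(p + p**2 - 6*P) = 0)
b(-99) - j(-84, (49 + 94)/(81 + 81)) = -6/(-99) - 1*0 = -6*(-1/99) + 0 = 2/33 + 0 = 2/33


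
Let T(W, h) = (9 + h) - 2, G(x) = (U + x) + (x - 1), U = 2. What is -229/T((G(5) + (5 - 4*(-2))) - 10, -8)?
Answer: 229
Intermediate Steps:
G(x) = 1 + 2*x (G(x) = (2 + x) + (x - 1) = (2 + x) + (-1 + x) = 1 + 2*x)
T(W, h) = 7 + h
-229/T((G(5) + (5 - 4*(-2))) - 10, -8) = -229/(7 - 8) = -229/(-1) = -229*(-1) = 229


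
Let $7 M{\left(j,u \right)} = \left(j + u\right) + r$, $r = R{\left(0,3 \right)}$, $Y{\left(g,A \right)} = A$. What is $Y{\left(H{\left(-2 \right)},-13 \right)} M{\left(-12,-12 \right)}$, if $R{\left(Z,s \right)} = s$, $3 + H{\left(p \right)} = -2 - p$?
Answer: $39$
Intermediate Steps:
$H{\left(p \right)} = -5 - p$ ($H{\left(p \right)} = -3 - \left(2 + p\right) = -5 - p$)
$r = 3$
$M{\left(j,u \right)} = \frac{3}{7} + \frac{j}{7} + \frac{u}{7}$ ($M{\left(j,u \right)} = \frac{\left(j + u\right) + 3}{7} = \frac{3 + j + u}{7} = \frac{3}{7} + \frac{j}{7} + \frac{u}{7}$)
$Y{\left(H{\left(-2 \right)},-13 \right)} M{\left(-12,-12 \right)} = - 13 \left(\frac{3}{7} + \frac{1}{7} \left(-12\right) + \frac{1}{7} \left(-12\right)\right) = - 13 \left(\frac{3}{7} - \frac{12}{7} - \frac{12}{7}\right) = \left(-13\right) \left(-3\right) = 39$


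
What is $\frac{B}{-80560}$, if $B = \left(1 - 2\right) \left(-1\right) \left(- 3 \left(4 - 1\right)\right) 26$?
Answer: $\frac{117}{40280} \approx 0.0029047$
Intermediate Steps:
$B = -234$ ($B = \left(-1\right) \left(-1\right) \left(\left(-3\right) 3\right) 26 = 1 \left(-9\right) 26 = \left(-9\right) 26 = -234$)
$\frac{B}{-80560} = - \frac{234}{-80560} = \left(-234\right) \left(- \frac{1}{80560}\right) = \frac{117}{40280}$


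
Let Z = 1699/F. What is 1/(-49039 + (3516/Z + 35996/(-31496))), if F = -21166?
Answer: -13377926/1242035773759 ≈ -1.0771e-5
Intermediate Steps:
Z = -1699/21166 (Z = 1699/(-21166) = 1699*(-1/21166) = -1699/21166 ≈ -0.080270)
1/(-49039 + (3516/Z + 35996/(-31496))) = 1/(-49039 + (3516/(-1699/21166) + 35996/(-31496))) = 1/(-49039 + (3516*(-21166/1699) + 35996*(-1/31496))) = 1/(-49039 + (-74419656/1699 - 8999/7874)) = 1/(-49039 - 585995660645/13377926) = 1/(-1242035773759/13377926) = -13377926/1242035773759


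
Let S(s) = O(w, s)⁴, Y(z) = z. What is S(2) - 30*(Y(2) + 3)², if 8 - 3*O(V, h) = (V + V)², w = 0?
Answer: -56654/81 ≈ -699.43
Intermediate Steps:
O(V, h) = 8/3 - 4*V²/3 (O(V, h) = 8/3 - (V + V)²/3 = 8/3 - 4*V²/3)
S(s) = 4096/81 (S(s) = (8/3 - 4/3*0²)⁴ = (8/3 - 4/3*0)⁴ = (8/3 + 0)⁴ = (8/3)⁴ = 4096/81)
S(2) - 30*(Y(2) + 3)² = 4096/81 - 30*(2 + 3)² = 4096/81 - 30*5² = 4096/81 - 30*25 = 4096/81 - 750 = -56654/81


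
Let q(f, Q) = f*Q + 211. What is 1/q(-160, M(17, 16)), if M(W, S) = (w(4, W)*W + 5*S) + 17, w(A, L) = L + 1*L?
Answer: -1/107789 ≈ -9.2774e-6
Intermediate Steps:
w(A, L) = 2*L (w(A, L) = L + L = 2*L)
M(W, S) = 17 + 2*W² + 5*S (M(W, S) = ((2*W)*W + 5*S) + 17 = (2*W² + 5*S) + 17 = 17 + 2*W² + 5*S)
q(f, Q) = 211 + Q*f (q(f, Q) = Q*f + 211 = 211 + Q*f)
1/q(-160, M(17, 16)) = 1/(211 + (17 + 2*17² + 5*16)*(-160)) = 1/(211 + (17 + 2*289 + 80)*(-160)) = 1/(211 + (17 + 578 + 80)*(-160)) = 1/(211 + 675*(-160)) = 1/(211 - 108000) = 1/(-107789) = -1/107789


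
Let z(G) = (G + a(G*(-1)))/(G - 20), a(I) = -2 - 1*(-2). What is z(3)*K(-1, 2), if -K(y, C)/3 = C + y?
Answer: 9/17 ≈ 0.52941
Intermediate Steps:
a(I) = 0 (a(I) = -2 + 2 = 0)
K(y, C) = -3*C - 3*y (K(y, C) = -3*(C + y) = -3*C - 3*y)
z(G) = G/(-20 + G) (z(G) = (G + 0)/(G - 20) = G/(-20 + G))
z(3)*K(-1, 2) = (3/(-20 + 3))*(-3*2 - 3*(-1)) = (3/(-17))*(-6 + 3) = (3*(-1/17))*(-3) = -3/17*(-3) = 9/17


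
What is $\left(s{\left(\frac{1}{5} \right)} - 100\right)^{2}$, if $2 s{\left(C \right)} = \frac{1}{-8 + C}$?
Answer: $\frac{60918025}{6084} \approx 10013.0$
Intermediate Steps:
$s{\left(C \right)} = \frac{1}{2 \left(-8 + C\right)}$
$\left(s{\left(\frac{1}{5} \right)} - 100\right)^{2} = \left(\frac{1}{2 \left(-8 + \frac{1}{5}\right)} - 100\right)^{2} = \left(\frac{1}{2 \left(- \frac{39}{5}\right)} - 100\right)^{2} = \left(\frac{1}{2} \left(- \frac{5}{39}\right) - 100\right)^{2} = \left(- \frac{5}{78} - 100\right)^{2} = \left(- \frac{7805}{78}\right)^{2} = \frac{60918025}{6084}$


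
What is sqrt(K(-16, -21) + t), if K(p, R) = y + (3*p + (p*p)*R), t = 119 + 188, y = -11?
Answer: 2*I*sqrt(1282) ≈ 71.61*I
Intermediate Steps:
t = 307
K(p, R) = -11 + 3*p + R*p**2 (K(p, R) = -11 + (3*p + (p*p)*R) = -11 + (3*p + p**2*R) = -11 + (3*p + R*p**2) = -11 + 3*p + R*p**2)
sqrt(K(-16, -21) + t) = sqrt((-11 + 3*(-16) - 21*(-16)**2) + 307) = sqrt((-11 - 48 - 21*256) + 307) = sqrt((-11 - 48 - 5376) + 307) = sqrt(-5435 + 307) = sqrt(-5128) = 2*I*sqrt(1282)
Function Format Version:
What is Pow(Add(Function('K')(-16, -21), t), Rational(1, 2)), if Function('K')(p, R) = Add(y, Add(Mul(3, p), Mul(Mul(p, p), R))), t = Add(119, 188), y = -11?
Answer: Mul(2, I, Pow(1282, Rational(1, 2))) ≈ Mul(71.610, I)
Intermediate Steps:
t = 307
Function('K')(p, R) = Add(-11, Mul(3, p), Mul(R, Pow(p, 2))) (Function('K')(p, R) = Add(-11, Add(Mul(3, p), Mul(Mul(p, p), R))) = Add(-11, Add(Mul(3, p), Mul(Pow(p, 2), R))) = Add(-11, Add(Mul(3, p), Mul(R, Pow(p, 2)))) = Add(-11, Mul(3, p), Mul(R, Pow(p, 2))))
Pow(Add(Function('K')(-16, -21), t), Rational(1, 2)) = Pow(Add(Add(-11, Mul(3, -16), Mul(-21, Pow(-16, 2))), 307), Rational(1, 2)) = Pow(Add(Add(-11, -48, Mul(-21, 256)), 307), Rational(1, 2)) = Pow(Add(Add(-11, -48, -5376), 307), Rational(1, 2)) = Pow(Add(-5435, 307), Rational(1, 2)) = Pow(-5128, Rational(1, 2)) = Mul(2, I, Pow(1282, Rational(1, 2)))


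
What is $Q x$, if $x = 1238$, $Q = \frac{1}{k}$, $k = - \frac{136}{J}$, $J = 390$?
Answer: $- \frac{120705}{34} \approx -3550.1$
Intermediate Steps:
$k = - \frac{68}{195}$ ($k = - \frac{136}{390} = \left(-136\right) \frac{1}{390} = - \frac{68}{195} \approx -0.34872$)
$Q = - \frac{195}{68}$ ($Q = \frac{1}{- \frac{68}{195}} = - \frac{195}{68} \approx -2.8676$)
$Q x = \left(- \frac{195}{68}\right) 1238 = - \frac{120705}{34}$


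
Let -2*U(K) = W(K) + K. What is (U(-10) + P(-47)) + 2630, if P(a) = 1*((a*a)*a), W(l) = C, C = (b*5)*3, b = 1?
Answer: -202391/2 ≈ -1.0120e+5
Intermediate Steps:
C = 15 (C = (1*5)*3 = 5*3 = 15)
W(l) = 15
U(K) = -15/2 - K/2 (U(K) = -(15 + K)/2 = -15/2 - K/2)
P(a) = a**3 (P(a) = 1*(a**2*a) = 1*a**3 = a**3)
(U(-10) + P(-47)) + 2630 = ((-15/2 - 1/2*(-10)) + (-47)**3) + 2630 = ((-15/2 + 5) - 103823) + 2630 = (-5/2 - 103823) + 2630 = -207651/2 + 2630 = -202391/2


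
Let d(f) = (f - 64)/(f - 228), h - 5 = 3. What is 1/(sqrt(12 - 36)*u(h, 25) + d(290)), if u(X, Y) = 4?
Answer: 3503/381793 - 7688*I*sqrt(6)/381793 ≈ 0.0091751 - 0.049324*I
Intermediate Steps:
h = 8 (h = 5 + 3 = 8)
d(f) = (-64 + f)/(-228 + f)
1/(sqrt(12 - 36)*u(h, 25) + d(290)) = 1/(sqrt(12 - 36)*4 + (-64 + 290)/(-228 + 290)) = 1/(sqrt(-24)*4 + 226/62) = 1/((2*I*sqrt(6))*4 + (1/62)*226) = 1/(8*I*sqrt(6) + 113/31) = 1/(113/31 + 8*I*sqrt(6))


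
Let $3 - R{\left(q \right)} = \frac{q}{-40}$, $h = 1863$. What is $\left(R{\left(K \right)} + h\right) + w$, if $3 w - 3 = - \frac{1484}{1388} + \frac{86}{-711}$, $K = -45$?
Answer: $\frac{11045884993}{5921208} \approx 1865.5$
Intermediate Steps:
$R{\left(q \right)} = 3 + \frac{q}{40}$ ($R{\left(q \right)} = 3 - \frac{q}{-40} = 3 - q \left(- \frac{1}{40}\right) = 3 - - \frac{q}{40} = 3 + \frac{q}{40}$)
$w = \frac{446528}{740151}$ ($w = 1 + \frac{- \frac{1484}{1388} + \frac{86}{-711}}{3} = 1 + \frac{\left(-1484\right) \frac{1}{1388} + 86 \left(- \frac{1}{711}\right)}{3} = 1 + \frac{- \frac{371}{347} - \frac{86}{711}}{3} = 1 + \frac{1}{3} \left(- \frac{293623}{246717}\right) = 1 - \frac{293623}{740151} = \frac{446528}{740151} \approx 0.60329$)
$\left(R{\left(K \right)} + h\right) + w = \left(\left(3 + \frac{1}{40} \left(-45\right)\right) + 1863\right) + \frac{446528}{740151} = \left(\left(3 - \frac{9}{8}\right) + 1863\right) + \frac{446528}{740151} = \left(\frac{15}{8} + 1863\right) + \frac{446528}{740151} = \frac{14919}{8} + \frac{446528}{740151} = \frac{11045884993}{5921208}$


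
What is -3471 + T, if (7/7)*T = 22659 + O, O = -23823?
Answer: -4635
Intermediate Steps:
T = -1164 (T = 22659 - 23823 = -1164)
-3471 + T = -3471 - 1164 = -4635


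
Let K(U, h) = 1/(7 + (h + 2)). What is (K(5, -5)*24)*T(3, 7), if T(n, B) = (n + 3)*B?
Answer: 252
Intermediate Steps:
T(n, B) = B*(3 + n) (T(n, B) = (3 + n)*B = B*(3 + n))
K(U, h) = 1/(9 + h) (K(U, h) = 1/(7 + (2 + h)) = 1/(9 + h))
(K(5, -5)*24)*T(3, 7) = (24/(9 - 5))*(7*(3 + 3)) = (24/4)*(7*6) = ((¼)*24)*42 = 6*42 = 252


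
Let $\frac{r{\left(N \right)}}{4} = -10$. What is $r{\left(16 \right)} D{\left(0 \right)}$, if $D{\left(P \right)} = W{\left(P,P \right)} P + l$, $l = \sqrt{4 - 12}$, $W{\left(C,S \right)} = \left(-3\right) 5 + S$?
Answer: $- 80 i \sqrt{2} \approx - 113.14 i$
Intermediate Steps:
$W{\left(C,S \right)} = -15 + S$
$l = 2 i \sqrt{2}$ ($l = \sqrt{-8} = 2 i \sqrt{2} \approx 2.8284 i$)
$D{\left(P \right)} = P \left(-15 + P\right) + 2 i \sqrt{2}$ ($D{\left(P \right)} = \left(-15 + P\right) P + 2 i \sqrt{2} = P \left(-15 + P\right) + 2 i \sqrt{2}$)
$r{\left(N \right)} = -40$ ($r{\left(N \right)} = 4 \left(-10\right) = -40$)
$r{\left(16 \right)} D{\left(0 \right)} = - 40 \left(0 \left(-15 + 0\right) + 2 i \sqrt{2}\right) = - 40 \left(0 \left(-15\right) + 2 i \sqrt{2}\right) = - 40 \left(0 + 2 i \sqrt{2}\right) = - 40 \cdot 2 i \sqrt{2} = - 80 i \sqrt{2}$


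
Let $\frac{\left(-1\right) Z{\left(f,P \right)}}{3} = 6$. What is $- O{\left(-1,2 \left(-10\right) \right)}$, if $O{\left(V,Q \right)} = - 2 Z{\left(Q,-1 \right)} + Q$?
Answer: $-16$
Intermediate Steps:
$Z{\left(f,P \right)} = -18$ ($Z{\left(f,P \right)} = \left(-3\right) 6 = -18$)
$O{\left(V,Q \right)} = 36 + Q$ ($O{\left(V,Q \right)} = \left(-2\right) \left(-18\right) + Q = 36 + Q$)
$- O{\left(-1,2 \left(-10\right) \right)} = - (36 + 2 \left(-10\right)) = - (36 - 20) = \left(-1\right) 16 = -16$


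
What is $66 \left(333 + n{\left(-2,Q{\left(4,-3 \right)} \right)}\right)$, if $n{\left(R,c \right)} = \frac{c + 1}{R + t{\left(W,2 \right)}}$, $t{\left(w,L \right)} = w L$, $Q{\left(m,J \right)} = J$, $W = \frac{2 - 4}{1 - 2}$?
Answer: $21912$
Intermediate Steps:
$W = 2$ ($W = - \frac{2}{-1} = \left(-2\right) \left(-1\right) = 2$)
$t{\left(w,L \right)} = L w$
$n{\left(R,c \right)} = \frac{1 + c}{4 + R}$ ($n{\left(R,c \right)} = \frac{c + 1}{R + 2 \cdot 2} = \frac{1 + c}{R + 4} = \frac{1 + c}{4 + R}$)
$66 \left(333 + n{\left(-2,Q{\left(4,-3 \right)} \right)}\right) = 66 \left(333 + \frac{1 - 3}{4 - 2}\right) = 66 \left(333 + \frac{1}{2} \left(-2\right)\right) = 66 \left(333 - 1\right) = 66 \cdot 332 = 21912$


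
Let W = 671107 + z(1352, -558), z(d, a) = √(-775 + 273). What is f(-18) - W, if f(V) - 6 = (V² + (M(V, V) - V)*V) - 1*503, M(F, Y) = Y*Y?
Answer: -677436 - I*√502 ≈ -6.7744e+5 - 22.405*I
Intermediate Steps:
M(F, Y) = Y²
z(d, a) = I*√502 (z(d, a) = √(-502) = I*√502)
W = 671107 + I*√502 ≈ 6.7111e+5 + 22.405*I
f(V) = -497 + V² + V*(V² - V) (f(V) = 6 + ((V² + (V² - V)*V) - 1*503) = 6 + ((V² + V*(V² - V)) - 503) = 6 + (-503 + V² + V*(V² - V)) = -497 + V² + V*(V² - V))
f(-18) - W = (-497 + (-18)³) - (671107 + I*√502) = (-497 - 5832) + (-671107 - I*√502) = -6329 + (-671107 - I*√502) = -677436 - I*√502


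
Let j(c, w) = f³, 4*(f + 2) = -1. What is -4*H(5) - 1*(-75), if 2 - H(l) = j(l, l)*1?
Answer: 343/16 ≈ 21.438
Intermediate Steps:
f = -9/4 (f = -2 + (¼)*(-1) = -2 - ¼ = -9/4 ≈ -2.2500)
j(c, w) = -729/64 (j(c, w) = (-9/4)³ = -729/64)
H(l) = 857/64 (H(l) = 2 - (-729)/64 = 2 - 1*(-729/64) = 2 + 729/64 = 857/64)
-4*H(5) - 1*(-75) = -4*857/64 - 1*(-75) = -857/16 + 75 = 343/16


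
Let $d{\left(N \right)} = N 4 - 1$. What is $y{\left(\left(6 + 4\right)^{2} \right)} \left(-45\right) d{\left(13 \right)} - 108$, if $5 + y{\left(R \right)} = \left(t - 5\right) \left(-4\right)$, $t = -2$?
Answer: $-52893$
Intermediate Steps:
$d{\left(N \right)} = -1 + 4 N$ ($d{\left(N \right)} = 4 N - 1 = -1 + 4 N$)
$y{\left(R \right)} = 23$ ($y{\left(R \right)} = -5 + \left(-2 - 5\right) \left(-4\right) = -5 - -28 = -5 + 28 = 23$)
$y{\left(\left(6 + 4\right)^{2} \right)} \left(-45\right) d{\left(13 \right)} - 108 = 23 \left(-45\right) \left(-1 + 4 \cdot 13\right) - 108 = - 1035 \left(-1 + 52\right) - 108 = \left(-1035\right) 51 - 108 = -52785 - 108 = -52893$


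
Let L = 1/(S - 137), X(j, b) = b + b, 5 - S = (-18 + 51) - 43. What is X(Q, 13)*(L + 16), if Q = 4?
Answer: 25363/61 ≈ 415.79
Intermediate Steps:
S = 15 (S = 5 - ((-18 + 51) - 43) = 5 - (33 - 43) = 5 - 1*(-10) = 5 + 10 = 15)
X(j, b) = 2*b
L = -1/122 (L = 1/(15 - 137) = 1/(-122) = -1/122 ≈ -0.0081967)
X(Q, 13)*(L + 16) = (2*13)*(-1/122 + 16) = 26*(1951/122) = 25363/61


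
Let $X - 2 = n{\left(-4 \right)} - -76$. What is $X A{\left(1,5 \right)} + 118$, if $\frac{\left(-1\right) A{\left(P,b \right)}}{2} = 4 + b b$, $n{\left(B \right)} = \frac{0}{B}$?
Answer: $-4406$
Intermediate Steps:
$n{\left(B \right)} = 0$
$A{\left(P,b \right)} = -8 - 2 b^{2}$ ($A{\left(P,b \right)} = - 2 \left(4 + b b\right) = - 2 \left(4 + b^{2}\right) = -8 - 2 b^{2}$)
$X = 78$ ($X = 2 + \left(0 - -76\right) = 2 + \left(0 + 76\right) = 2 + 76 = 78$)
$X A{\left(1,5 \right)} + 118 = 78 \left(-8 - 2 \cdot 5^{2}\right) + 118 = 78 \left(-8 - 50\right) + 118 = 78 \left(-58\right) + 118 = -4524 + 118 = -4406$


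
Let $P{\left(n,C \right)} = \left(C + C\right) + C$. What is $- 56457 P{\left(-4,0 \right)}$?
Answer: $0$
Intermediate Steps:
$P{\left(n,C \right)} = 3 C$ ($P{\left(n,C \right)} = 2 C + C = 3 C$)
$- 56457 P{\left(-4,0 \right)} = - 56457 \cdot 3 \cdot 0 = \left(-56457\right) 0 = 0$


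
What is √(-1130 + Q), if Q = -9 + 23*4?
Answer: I*√1047 ≈ 32.357*I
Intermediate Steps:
Q = 83 (Q = -9 + 92 = 83)
√(-1130 + Q) = √(-1130 + 83) = √(-1047) = I*√1047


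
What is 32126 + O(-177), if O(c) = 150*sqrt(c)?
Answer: 32126 + 150*I*sqrt(177) ≈ 32126.0 + 1995.6*I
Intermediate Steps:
32126 + O(-177) = 32126 + 150*sqrt(-177) = 32126 + 150*(I*sqrt(177)) = 32126 + 150*I*sqrt(177)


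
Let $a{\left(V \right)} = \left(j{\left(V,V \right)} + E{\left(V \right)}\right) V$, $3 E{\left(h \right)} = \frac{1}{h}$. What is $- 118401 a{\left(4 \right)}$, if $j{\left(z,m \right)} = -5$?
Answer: $2328553$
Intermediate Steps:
$E{\left(h \right)} = \frac{1}{3 h}$
$a{\left(V \right)} = V \left(-5 + \frac{1}{3 V}\right)$ ($a{\left(V \right)} = \left(-5 + \frac{1}{3 V}\right) V = V \left(-5 + \frac{1}{3 V}\right)$)
$- 118401 a{\left(4 \right)} = - 118401 \left(\frac{1}{3} - 20\right) = \left(-118401\right) \left(- \frac{59}{3}\right) = 2328553$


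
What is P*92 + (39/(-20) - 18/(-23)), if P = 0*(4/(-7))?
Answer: -537/460 ≈ -1.1674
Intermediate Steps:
P = 0 (P = 0*(4*(-⅐)) = 0*(-4/7) = 0)
P*92 + (39/(-20) - 18/(-23)) = 0*92 + (39/(-20) - 18/(-23)) = 0 + (39*(-1/20) - 18*(-1/23)) = 0 + (-39/20 + 18/23) = 0 - 537/460 = -537/460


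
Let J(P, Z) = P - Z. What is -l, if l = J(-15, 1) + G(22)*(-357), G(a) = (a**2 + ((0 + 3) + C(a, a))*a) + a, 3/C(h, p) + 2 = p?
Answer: 2053981/10 ≈ 2.0540e+5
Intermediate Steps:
C(h, p) = 3/(-2 + p)
G(a) = a + a**2 + a*(3 + 3/(-2 + a)) (G(a) = (a**2 + ((0 + 3) + 3/(-2 + a))*a) + a = (a**2 + (3 + 3/(-2 + a))*a) + a = (a**2 + a*(3 + 3/(-2 + a))) + a = a + a**2 + a*(3 + 3/(-2 + a)))
l = -2053981/10 (l = (-15 - 1*1) + (22*(3 + (-2 + 22)*(4 + 22))/(-2 + 22))*(-357) = (-15 - 1) + (22*(3 + 20*26)/20)*(-357) = -16 + (22*(1/20)*(3 + 520))*(-357) = -16 + (22*(1/20)*523)*(-357) = -16 + (5753/10)*(-357) = -16 - 2053821/10 = -2053981/10 ≈ -2.0540e+5)
-l = -1*(-2053981/10) = 2053981/10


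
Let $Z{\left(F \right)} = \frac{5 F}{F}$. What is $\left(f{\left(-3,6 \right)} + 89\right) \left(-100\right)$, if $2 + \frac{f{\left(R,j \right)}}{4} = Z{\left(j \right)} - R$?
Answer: $-11300$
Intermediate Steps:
$Z{\left(F \right)} = 5$
$f{\left(R,j \right)} = 12 - 4 R$ ($f{\left(R,j \right)} = -8 + 4 \left(5 - R\right) = -8 - \left(-20 + 4 R\right) = 12 - 4 R$)
$\left(f{\left(-3,6 \right)} + 89\right) \left(-100\right) = \left(\left(12 - -12\right) + 89\right) \left(-100\right) = \left(\left(12 + 12\right) + 89\right) \left(-100\right) = \left(24 + 89\right) \left(-100\right) = 113 \left(-100\right) = -11300$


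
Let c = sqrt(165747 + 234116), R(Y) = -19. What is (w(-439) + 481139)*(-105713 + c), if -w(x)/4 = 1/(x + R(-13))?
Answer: -11647546398929/229 + 110180833*sqrt(399863)/229 ≈ -5.0558e+10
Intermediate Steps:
w(x) = -4/(-19 + x) (w(x) = -4/(x - 19) = -4/(-19 + x))
c = sqrt(399863) ≈ 632.35
(w(-439) + 481139)*(-105713 + c) = (-4/(-19 - 439) + 481139)*(-105713 + sqrt(399863)) = (-4/(-458) + 481139)*(-105713 + sqrt(399863)) = (-4*(-1/458) + 481139)*(-105713 + sqrt(399863)) = (2/229 + 481139)*(-105713 + sqrt(399863)) = 110180833*(-105713 + sqrt(399863))/229 = -11647546398929/229 + 110180833*sqrt(399863)/229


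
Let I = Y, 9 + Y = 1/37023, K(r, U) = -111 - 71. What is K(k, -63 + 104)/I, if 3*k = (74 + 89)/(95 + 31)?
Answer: 3369093/166603 ≈ 20.222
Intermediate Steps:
k = 163/378 (k = ((74 + 89)/(95 + 31))/3 = (163/126)/3 = (163*(1/126))/3 = (1/3)*(163/126) = 163/378 ≈ 0.43122)
K(r, U) = -182
Y = -333206/37023 (Y = -9 + 1/37023 = -333206/37023 ≈ -9.0000)
I = -333206/37023 ≈ -9.0000
K(k, -63 + 104)/I = -182/(-333206/37023) = -182*(-37023/333206) = 3369093/166603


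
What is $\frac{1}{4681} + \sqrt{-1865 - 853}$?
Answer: $\frac{1}{4681} + 3 i \sqrt{302} \approx 0.00021363 + 52.134 i$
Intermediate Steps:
$\frac{1}{4681} + \sqrt{-1865 - 853} = \frac{1}{4681} + \sqrt{-2718} = \frac{1}{4681} + 3 i \sqrt{302}$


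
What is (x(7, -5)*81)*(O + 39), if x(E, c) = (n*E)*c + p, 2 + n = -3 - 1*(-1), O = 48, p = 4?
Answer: 1014768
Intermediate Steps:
n = -4 (n = -2 + (-3 - 1*(-1)) = -2 + (-3 + 1) = -2 - 2 = -4)
x(E, c) = 4 - 4*E*c (x(E, c) = (-4*E)*c + 4 = -4*E*c + 4 = 4 - 4*E*c)
(x(7, -5)*81)*(O + 39) = ((4 - 4*7*(-5))*81)*(48 + 39) = ((4 + 140)*81)*87 = (144*81)*87 = 11664*87 = 1014768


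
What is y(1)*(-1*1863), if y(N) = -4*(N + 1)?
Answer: 14904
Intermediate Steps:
y(N) = -4 - 4*N (y(N) = -4*(1 + N) = -4 - 4*N)
y(1)*(-1*1863) = (-4 - 4*1)*(-1*1863) = (-4 - 4)*(-1863) = -8*(-1863) = 14904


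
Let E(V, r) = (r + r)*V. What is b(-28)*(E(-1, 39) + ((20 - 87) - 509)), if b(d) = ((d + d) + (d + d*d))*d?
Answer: 12818400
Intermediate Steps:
E(V, r) = 2*V*r (E(V, r) = (2*r)*V = 2*V*r)
b(d) = d*(d² + 3*d) (b(d) = (2*d + (d + d²))*d = (d² + 3*d)*d = d*(d² + 3*d))
b(-28)*(E(-1, 39) + ((20 - 87) - 509)) = ((-28)²*(3 - 28))*(2*(-1)*39 + ((20 - 87) - 509)) = (784*(-25))*(-78 + (-67 - 509)) = -19600*(-78 - 576) = -19600*(-654) = 12818400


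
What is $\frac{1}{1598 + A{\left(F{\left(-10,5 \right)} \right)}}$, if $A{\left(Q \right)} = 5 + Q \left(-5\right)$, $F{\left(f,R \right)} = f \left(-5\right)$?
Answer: $\frac{1}{1353} \approx 0.0007391$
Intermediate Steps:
$F{\left(f,R \right)} = - 5 f$
$A{\left(Q \right)} = 5 - 5 Q$
$\frac{1}{1598 + A{\left(F{\left(-10,5 \right)} \right)}} = \frac{1}{1598 + \left(5 - 5 \left(\left(-5\right) \left(-10\right)\right)\right)} = \frac{1}{1598 + \left(5 - 250\right)} = \frac{1}{1598 - 245} = \frac{1}{1353}$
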